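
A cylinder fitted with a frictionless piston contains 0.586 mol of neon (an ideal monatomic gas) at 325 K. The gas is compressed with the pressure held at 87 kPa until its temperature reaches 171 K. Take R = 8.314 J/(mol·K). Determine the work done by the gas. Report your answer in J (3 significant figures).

Isobaric: W = P ΔV = nR ΔT.
W = (0.586)(8.314)(171 − 325) = -750.3 J.

W ≈ -750 J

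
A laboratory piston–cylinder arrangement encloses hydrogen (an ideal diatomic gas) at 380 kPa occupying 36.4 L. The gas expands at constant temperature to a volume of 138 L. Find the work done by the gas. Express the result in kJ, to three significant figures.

W ≈ 18.4 kJ

Isothermal: W = nRT ln(V₂/V₁) = P₁V₁ ln(V₂/V₁).
P₁V₁ = (380 kPa)(36.4 L) = 13832 J.
W = 13832 × ln(138/36.4) = 13832 × 1.333
W_by_gas = 18434 J.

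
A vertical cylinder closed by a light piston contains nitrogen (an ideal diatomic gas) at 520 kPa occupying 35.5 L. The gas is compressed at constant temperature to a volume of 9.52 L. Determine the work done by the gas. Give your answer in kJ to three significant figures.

Isothermal: W = nRT ln(V₂/V₁) = P₁V₁ ln(V₂/V₁).
P₁V₁ = (520 kPa)(35.5 L) = 18460 J.
W = 18460 × ln(9.52/35.5) = 18460 × -1.316
W_by_gas = -24296 J.

W ≈ -24.3 kJ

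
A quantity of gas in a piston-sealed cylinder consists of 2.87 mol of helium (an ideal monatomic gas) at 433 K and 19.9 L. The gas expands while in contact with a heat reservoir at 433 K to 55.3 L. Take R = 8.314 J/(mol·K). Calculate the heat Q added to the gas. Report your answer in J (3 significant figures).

Isothermal ⇒ ΔU = 0, so Q = W = nRT ln(V₂/V₁).
Q = (2.87)(8.314)(433) ln(55.3/19.9) = 10332 × 1.022 = 10560 J.

Q ≈ 10600 J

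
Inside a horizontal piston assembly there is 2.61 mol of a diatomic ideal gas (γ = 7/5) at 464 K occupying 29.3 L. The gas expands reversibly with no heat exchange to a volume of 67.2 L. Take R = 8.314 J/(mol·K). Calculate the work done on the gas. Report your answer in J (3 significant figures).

W ≈ -7110 J

Adiabatic: TV^(γ−1) = const with γ = 7/5.
T₂ = T₁ (V₁/V₂)^(γ−1) = 464 × (29.3/67.2)^0.4 = 464 × 0.7175 = 332.9 K.
W_by = nCᵥ(T₁ − T₂) = (2.61)(20.79)(464 − 332.9) = 7112 J.
Work on gas = −W_by = -7112 J.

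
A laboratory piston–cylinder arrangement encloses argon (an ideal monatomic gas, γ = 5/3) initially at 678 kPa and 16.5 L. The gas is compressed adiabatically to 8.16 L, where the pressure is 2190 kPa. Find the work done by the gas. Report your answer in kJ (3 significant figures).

Adiabatic: W = (P₁V₁ − P₂V₂)/(γ − 1) with γ = 5/3.
P₁V₁ = 11187 J, P₂V₂ = 17870 J.
W = (11187 − 17870) / 0.6667 = -10025 J.

W ≈ -10.0 kJ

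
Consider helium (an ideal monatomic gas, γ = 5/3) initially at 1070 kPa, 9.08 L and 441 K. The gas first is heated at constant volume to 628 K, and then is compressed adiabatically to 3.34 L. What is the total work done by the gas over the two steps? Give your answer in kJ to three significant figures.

W_total ≈ -19.7 kJ

Step 1 (isochoric): W = 0 (constant volume).
After step 1: P = 1524 kPa (V unchanged).
Step 2 (adiabatic): W = (P₁V₁ − P₂V₂)/(γ−1) = (13835 − 26949)/0.667 = -19671 J.
W_total = 0 − 19671 = -19671 J.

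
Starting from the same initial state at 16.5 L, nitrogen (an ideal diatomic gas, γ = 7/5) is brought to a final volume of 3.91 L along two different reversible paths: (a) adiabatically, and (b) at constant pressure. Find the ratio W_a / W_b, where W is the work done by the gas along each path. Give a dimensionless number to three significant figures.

Path (a) adiabatic: W = P₁V₁(1 − (V₁/V₂)^(γ−1))/(γ−1) → W_a/(P₁V₁) = -1.947.
Path (b) isobaric: W = P₁(V₂ − V₁) → W_b/(P₁V₁) = -0.763.
W_a / W_b = -1.947 / -0.763 = 2.552.

W_a / W_b ≈ 2.55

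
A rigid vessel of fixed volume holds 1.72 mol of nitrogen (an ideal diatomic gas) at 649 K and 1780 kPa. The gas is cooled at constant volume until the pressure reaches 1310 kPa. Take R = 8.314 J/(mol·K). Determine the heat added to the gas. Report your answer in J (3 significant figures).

Constant volume ⇒ W = 0, so Q = ΔU = nCᵥΔT with Cᵥ = 5R/2 = 20.79 J/(mol·K).
At constant V, T₂/T₁ = P₂/P₁ ⇒ ΔT = T₁(P₂/P₁ − 1) = 649·(1310/1780 − 1) = -171.4 K.
ΔU = (1.72)(20.79)(-171.4) = -6126 J.

Q ≈ -6130 J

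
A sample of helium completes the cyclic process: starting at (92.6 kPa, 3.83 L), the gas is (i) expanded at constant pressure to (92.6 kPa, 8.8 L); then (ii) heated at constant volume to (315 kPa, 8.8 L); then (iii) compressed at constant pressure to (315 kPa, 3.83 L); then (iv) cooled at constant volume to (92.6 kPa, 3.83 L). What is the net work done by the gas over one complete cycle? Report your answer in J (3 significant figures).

W_net ≈ -1110 J

Constant-volume legs do no work.
W(i) = (92.6)(8.8 − 3.83) = 460.2 J; W(iii) = (315)(3.83 − 8.8) = -1566 J.
W_net = 460.2 − 1566 = -1105 J (the counter-clockwise enclosed area).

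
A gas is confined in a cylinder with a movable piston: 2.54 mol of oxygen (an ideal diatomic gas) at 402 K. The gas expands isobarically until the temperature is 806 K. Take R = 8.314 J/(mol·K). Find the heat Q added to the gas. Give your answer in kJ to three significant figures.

Isobaric: W = nRΔT = (2.54)(8.314)(404) = 8531 J.
ΔU = nCᵥΔT with Cᵥ = 5R/2: ΔU = (2.54)(20.79)(404) = 21329 J.
Q = ΔU + W = 21329 + 8531 = 29860 J.

Q ≈ 29.9 kJ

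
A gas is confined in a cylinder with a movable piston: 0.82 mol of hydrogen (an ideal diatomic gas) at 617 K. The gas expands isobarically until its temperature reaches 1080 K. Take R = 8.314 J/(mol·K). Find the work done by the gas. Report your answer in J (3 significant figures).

Isobaric: W = P ΔV = nR ΔT.
W = (0.82)(8.314)(1080 − 617) = 3156 J.

W ≈ 3160 J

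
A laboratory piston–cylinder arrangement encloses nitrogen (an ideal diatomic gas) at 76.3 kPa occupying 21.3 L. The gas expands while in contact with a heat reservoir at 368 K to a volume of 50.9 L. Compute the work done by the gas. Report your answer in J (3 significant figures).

W ≈ 1420 J

Isothermal: W = nRT ln(V₂/V₁) = P₁V₁ ln(V₂/V₁).
P₁V₁ = (76.3 kPa)(21.3 L) = 1625 J.
W = 1625 × ln(50.9/21.3) = 1625 × 0.8712
W_by_gas = 1416 J.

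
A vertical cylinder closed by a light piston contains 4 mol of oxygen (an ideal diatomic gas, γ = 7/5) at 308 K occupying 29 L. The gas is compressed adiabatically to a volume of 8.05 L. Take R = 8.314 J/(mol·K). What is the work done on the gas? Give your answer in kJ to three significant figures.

Adiabatic: TV^(γ−1) = const with γ = 7/5.
T₂ = T₁ (V₁/V₂)^(γ−1) = 308 × (29/8.05)^0.4 = 308 × 1.67 = 514.3 K.
W_by = nCᵥ(T₁ − T₂) = (4)(20.79)(308 − 514.3) = -17149 J.
Work on gas = −W_by = 17149 J.

W ≈ 17.1 kJ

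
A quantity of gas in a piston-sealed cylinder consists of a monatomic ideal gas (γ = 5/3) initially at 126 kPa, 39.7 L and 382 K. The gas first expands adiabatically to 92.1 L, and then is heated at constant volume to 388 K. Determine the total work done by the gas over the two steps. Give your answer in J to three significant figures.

Step 1 (adiabatic): W = (P₁V₁ − P₂V₂)/(γ−1) = (5002 − 2854)/0.667 = 3222 J.
Step 2 (isochoric): W = 0 (constant volume).
W_total = 3222 + 0 = 3222 J.

W_total ≈ 3220 J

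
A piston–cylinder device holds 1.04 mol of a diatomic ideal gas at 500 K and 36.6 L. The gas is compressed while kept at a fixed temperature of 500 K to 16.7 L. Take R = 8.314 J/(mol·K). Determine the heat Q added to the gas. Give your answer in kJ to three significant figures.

Isothermal ⇒ ΔU = 0, so Q = W = nRT ln(V₂/V₁).
Q = (1.04)(8.314)(500) ln(16.7/36.6) = 4323 × -0.7846 = -3392 J.

Q ≈ -3.39 kJ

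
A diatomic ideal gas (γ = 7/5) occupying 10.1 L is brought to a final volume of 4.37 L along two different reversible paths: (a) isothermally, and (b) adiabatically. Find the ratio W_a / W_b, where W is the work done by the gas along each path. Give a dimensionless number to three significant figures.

Path (a) isothermal: W = P₁V₁ ln(V₂/V₁) → W_a/(P₁V₁) = -0.8378.
Path (b) adiabatic: W = P₁V₁(1 − (V₁/V₂)^(γ−1))/(γ−1) → W_b/(P₁V₁) = -0.9952.
W_a / W_b = -0.8378 / -0.9952 = 0.8418.

W_a / W_b ≈ 0.842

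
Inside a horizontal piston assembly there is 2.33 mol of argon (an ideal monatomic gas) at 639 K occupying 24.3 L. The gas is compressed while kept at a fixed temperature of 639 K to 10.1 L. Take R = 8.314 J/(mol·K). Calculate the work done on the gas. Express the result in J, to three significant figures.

Isothermal: W = nRT ln(V₂/V₁).
W = (2.33)(8.314)(639) × ln(10.1/24.3)
  = 12378 × -0.8779
W_by_gas = -10868 J; work on gas = −W_by = 10868 J.

W ≈ 10900 J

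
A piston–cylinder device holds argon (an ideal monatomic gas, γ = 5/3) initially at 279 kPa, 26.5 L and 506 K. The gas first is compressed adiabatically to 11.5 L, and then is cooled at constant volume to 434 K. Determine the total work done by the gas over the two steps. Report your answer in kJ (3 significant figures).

W_total ≈ -8.26 kJ

Step 1 (adiabatic): W = (P₁V₁ − P₂V₂)/(γ−1) = (7394 − 12899)/0.667 = -8258 J.
Step 2 (isochoric): W = 0 (constant volume).
W_total = -8258 + 0 = -8258 J.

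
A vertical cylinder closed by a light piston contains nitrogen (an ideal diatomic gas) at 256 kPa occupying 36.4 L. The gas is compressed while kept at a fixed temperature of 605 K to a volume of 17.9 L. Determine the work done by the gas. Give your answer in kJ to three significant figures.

Isothermal: W = nRT ln(V₂/V₁) = P₁V₁ ln(V₂/V₁).
P₁V₁ = (256 kPa)(36.4 L) = 9318 J.
W = 9318 × ln(17.9/36.4) = 9318 × -0.7098
W_by_gas = -6614 J.

W ≈ -6.61 kJ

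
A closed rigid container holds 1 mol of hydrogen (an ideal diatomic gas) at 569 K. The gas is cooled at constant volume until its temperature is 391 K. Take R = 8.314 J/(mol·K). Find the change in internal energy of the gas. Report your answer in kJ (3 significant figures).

ΔU ≈ -3.70 kJ

Constant volume ⇒ W = 0, so Q = ΔU = nCᵥΔT with Cᵥ = 5R/2 = 20.79 J/(mol·K).
ΔU = (1)(20.79)(391 − 569) = -3700 J.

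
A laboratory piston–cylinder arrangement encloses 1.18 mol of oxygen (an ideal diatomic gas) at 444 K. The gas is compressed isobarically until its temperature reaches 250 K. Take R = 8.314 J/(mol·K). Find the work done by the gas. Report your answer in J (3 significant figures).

W ≈ -1900 J

Isobaric: W = P ΔV = nR ΔT.
W = (1.18)(8.314)(250 − 444) = -1903 J.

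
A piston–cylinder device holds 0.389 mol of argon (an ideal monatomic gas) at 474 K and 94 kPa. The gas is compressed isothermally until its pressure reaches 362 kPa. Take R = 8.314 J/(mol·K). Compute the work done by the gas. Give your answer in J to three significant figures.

W ≈ -2070 J

Isothermal process: W = nRT ln(V₂/V₁) = nRT ln(P₁/P₂).
W = (0.389)(8.314)(474) × ln(94/362)
  = 1533 × ln(0.2597) = 1533 × -1.348
W_by_gas = -2067 J.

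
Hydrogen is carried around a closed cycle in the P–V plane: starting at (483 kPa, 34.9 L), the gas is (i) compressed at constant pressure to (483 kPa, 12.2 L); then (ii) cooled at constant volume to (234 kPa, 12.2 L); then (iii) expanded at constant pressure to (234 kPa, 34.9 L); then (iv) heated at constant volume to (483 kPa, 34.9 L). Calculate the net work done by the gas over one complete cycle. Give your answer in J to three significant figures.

Constant-volume legs do no work.
W(i) = (483)(12.2 − 34.9) = -10964 J; W(iii) = (234)(34.9 − 12.2) = 5312 J.
W_net = -10964 + 5312 = -5652 J (the counter-clockwise enclosed area).

W_net ≈ -5650 J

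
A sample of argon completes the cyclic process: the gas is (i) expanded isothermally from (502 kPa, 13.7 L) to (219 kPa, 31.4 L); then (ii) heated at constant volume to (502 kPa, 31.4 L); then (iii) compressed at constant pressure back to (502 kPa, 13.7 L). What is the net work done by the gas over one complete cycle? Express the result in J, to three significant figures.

Leg (i): W = PᵢVᵢ ln(V_f/Vᵢ) = (6877) ln(31.4/13.7) = 5704 J.
Leg (ii): W = 0.
Leg (iii): W = PΔV = (502)(13.7 − 31.4) = -8885 J.
W_net = 5704 − 8885 = -3181 J.

W_net ≈ -3180 J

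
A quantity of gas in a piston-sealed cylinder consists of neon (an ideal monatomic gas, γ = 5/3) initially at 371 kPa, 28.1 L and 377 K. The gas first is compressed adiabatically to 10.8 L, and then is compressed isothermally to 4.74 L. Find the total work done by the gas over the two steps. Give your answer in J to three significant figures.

Step 1 (adiabatic): W = (P₁V₁ − P₂V₂)/(γ−1) = (10425 − 19721)/0.667 = -13944 J.
After step 1: P = 1826 kPa, V = 10.8 L, T = 713.2 K.
Step 2 (isothermal): W = P₁V₁ ln(V₂/V₁) = (19721) ln(4.74/10.8) = -16241 J.
W_total = -13944 − 16241 = -30185 J.

W_total ≈ -30200 J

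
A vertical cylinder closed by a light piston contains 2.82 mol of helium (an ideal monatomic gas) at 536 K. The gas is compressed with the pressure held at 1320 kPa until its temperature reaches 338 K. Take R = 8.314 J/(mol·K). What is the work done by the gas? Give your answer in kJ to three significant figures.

W ≈ -4.64 kJ

Isobaric: W = P ΔV = nR ΔT.
W = (2.82)(8.314)(338 − 536) = -4642 J.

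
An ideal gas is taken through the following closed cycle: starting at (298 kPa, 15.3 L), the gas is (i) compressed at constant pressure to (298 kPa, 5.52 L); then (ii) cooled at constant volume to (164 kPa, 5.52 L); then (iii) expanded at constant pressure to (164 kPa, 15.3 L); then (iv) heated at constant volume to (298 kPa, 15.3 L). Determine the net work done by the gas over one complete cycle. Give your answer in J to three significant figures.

W_net ≈ -1310 J

Constant-volume legs do no work.
W(i) = (298)(5.52 − 15.3) = -2914 J; W(iii) = (164)(15.3 − 5.52) = 1604 J.
W_net = -2914 + 1604 = -1311 J (the counter-clockwise enclosed area).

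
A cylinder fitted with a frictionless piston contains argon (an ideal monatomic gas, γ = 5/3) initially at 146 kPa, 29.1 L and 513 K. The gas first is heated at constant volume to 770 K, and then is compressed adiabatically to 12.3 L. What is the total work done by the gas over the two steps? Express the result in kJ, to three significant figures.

Step 1 (isochoric): W = 0 (constant volume).
After step 1: P = 219.1 kPa (V unchanged).
Step 2 (adiabatic): W = (P₁V₁ − P₂V₂)/(γ−1) = (6377 − 11323)/0.667 = -7418 J.
W_total = 0 − 7418 = -7418 J.

W_total ≈ -7.42 kJ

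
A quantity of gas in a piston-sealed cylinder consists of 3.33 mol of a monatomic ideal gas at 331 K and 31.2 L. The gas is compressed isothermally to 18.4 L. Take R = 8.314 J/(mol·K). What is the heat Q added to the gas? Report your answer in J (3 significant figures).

Q ≈ -4840 J

Isothermal ⇒ ΔU = 0, so Q = W = nRT ln(V₂/V₁).
Q = (3.33)(8.314)(331) ln(18.4/31.2) = 9164 × -0.5281 = -4839 J.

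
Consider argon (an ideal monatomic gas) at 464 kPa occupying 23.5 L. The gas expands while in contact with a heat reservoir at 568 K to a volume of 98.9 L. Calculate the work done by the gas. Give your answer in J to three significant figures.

W ≈ 15700 J

Isothermal: W = nRT ln(V₂/V₁) = P₁V₁ ln(V₂/V₁).
P₁V₁ = (464 kPa)(23.5 L) = 10904 J.
W = 10904 × ln(98.9/23.5) = 10904 × 1.437
W_by_gas = 15670 J.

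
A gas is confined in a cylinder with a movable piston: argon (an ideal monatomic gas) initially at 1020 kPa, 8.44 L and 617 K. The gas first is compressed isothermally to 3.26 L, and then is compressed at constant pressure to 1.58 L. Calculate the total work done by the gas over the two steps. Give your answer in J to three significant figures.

Step 1 (isothermal): W = P₁V₁ ln(V₂/V₁) = (8609) ln(3.26/8.44) = -8189 J.
After step 1: P = 2641 kPa, V = 3.26 L, T = 617 K.
Step 2 (isobaric): W = PΔV = (2641 kPa)(1.58 − 3.26 L) = -4436 J.
W_total = -8189 − 4436 = -12626 J.

W_total ≈ -12600 J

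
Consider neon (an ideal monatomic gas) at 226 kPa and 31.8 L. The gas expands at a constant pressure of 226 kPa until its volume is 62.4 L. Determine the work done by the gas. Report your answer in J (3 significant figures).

W ≈ 6920 J

Isobaric: W = P ΔV.
W = (226 kPa)(62.4 − 31.8 L) = (226)(30.6) = 6916 J.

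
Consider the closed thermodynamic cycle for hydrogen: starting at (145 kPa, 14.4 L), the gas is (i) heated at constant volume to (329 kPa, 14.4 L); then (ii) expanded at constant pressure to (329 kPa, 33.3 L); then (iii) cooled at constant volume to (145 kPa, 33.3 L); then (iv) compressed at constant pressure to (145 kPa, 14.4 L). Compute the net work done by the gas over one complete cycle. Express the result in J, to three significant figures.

Constant-volume legs do no work.
W(ii) = (329)(33.3 − 14.4) = 6218 J; W(iv) = (145)(14.4 − 33.3) = -2740 J.
W_net = 6218 − 2740 = 3478 J (the clockwise enclosed area).

W_net ≈ 3480 J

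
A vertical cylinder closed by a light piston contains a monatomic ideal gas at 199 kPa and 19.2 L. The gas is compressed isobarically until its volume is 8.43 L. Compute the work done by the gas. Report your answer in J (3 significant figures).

Isobaric: W = P ΔV.
W = (199 kPa)(8.43 − 19.2 L) = (199)(-10.77) = -2143 J.

W ≈ -2140 J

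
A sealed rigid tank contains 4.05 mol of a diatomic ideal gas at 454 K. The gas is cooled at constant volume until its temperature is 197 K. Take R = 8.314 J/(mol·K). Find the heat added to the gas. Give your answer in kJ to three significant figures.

Constant volume ⇒ W = 0, so Q = ΔU = nCᵥΔT with Cᵥ = 5R/2 = 20.79 J/(mol·K).
ΔU = (4.05)(20.79)(197 − 454) = -21634 J.

Q ≈ -21.6 kJ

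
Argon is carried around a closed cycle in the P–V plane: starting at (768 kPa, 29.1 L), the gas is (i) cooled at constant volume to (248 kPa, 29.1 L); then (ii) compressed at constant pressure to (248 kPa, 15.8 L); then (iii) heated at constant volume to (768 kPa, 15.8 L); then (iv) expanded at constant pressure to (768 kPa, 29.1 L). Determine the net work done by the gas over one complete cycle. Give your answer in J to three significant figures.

Constant-volume legs do no work.
W(ii) = (248)(15.8 − 29.1) = -3298 J; W(iv) = (768)(29.1 − 15.8) = 10214 J.
W_net = -3298 + 10214 = 6916 J (the clockwise enclosed area).

W_net ≈ 6920 J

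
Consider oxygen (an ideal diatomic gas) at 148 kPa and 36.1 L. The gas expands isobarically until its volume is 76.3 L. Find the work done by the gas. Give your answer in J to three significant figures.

Isobaric: W = P ΔV.
W = (148 kPa)(76.3 − 36.1 L) = (148)(40.2) = 5950 J.

W ≈ 5950 J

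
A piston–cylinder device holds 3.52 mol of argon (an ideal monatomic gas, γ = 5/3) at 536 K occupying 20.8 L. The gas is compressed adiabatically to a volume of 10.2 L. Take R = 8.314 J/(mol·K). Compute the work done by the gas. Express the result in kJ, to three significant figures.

W ≈ -14.3 kJ

Adiabatic: TV^(γ−1) = const with γ = 5/3.
T₂ = T₁ (V₁/V₂)^(γ−1) = 536 × (20.8/10.2)^0.667 = 536 × 1.608 = 861.9 K.
W_by = nCᵥ(T₁ − T₂) = (3.52)(12.47)(536 − 861.9) = -14308 J.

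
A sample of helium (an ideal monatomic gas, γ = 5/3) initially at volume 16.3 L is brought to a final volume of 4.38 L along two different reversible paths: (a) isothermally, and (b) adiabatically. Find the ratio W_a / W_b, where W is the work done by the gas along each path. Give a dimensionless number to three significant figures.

W_a / W_b ≈ 0.625

Path (a) isothermal: W = P₁V₁ ln(V₂/V₁) → W_a/(P₁V₁) = -1.314.
Path (b) adiabatic: W = P₁V₁(1 − (V₁/V₂)^(γ−1))/(γ−1) → W_b/(P₁V₁) = -2.102.
W_a / W_b = -1.314 / -2.102 = 0.6251.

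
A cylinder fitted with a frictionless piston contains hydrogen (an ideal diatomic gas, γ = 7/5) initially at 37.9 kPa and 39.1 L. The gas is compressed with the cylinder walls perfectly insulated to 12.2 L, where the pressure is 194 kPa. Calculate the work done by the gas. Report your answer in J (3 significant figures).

W ≈ -2210 J

Adiabatic: W = (P₁V₁ − P₂V₂)/(γ − 1) with γ = 7/5.
P₁V₁ = 1482 J, P₂V₂ = 2367 J.
W = (1482 − 2367) / 0.4 = -2212 J.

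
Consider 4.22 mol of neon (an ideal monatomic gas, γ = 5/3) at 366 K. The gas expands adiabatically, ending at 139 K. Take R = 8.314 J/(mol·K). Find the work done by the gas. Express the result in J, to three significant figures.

W ≈ 11900 J

Adiabatic ⇒ Q = 0, so W_by = −ΔU = nCᵥ(T₁ − T₂).
Cᵥ = 3R/2 = 12.47 J/(mol·K).
W = (4.22)(12.47)(366 − 139) = 11946 J.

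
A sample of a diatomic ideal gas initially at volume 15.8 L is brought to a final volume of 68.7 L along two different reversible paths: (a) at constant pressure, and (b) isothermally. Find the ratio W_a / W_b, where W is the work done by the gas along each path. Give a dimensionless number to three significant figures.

Path (a) isobaric: W = P₁(V₂ − V₁) → W_a/(P₁V₁) = 3.348.
Path (b) isothermal: W = P₁V₁ ln(V₂/V₁) → W_b/(P₁V₁) = 1.47.
W_a / W_b = 3.348 / 1.47 = 2.278.

W_a / W_b ≈ 2.28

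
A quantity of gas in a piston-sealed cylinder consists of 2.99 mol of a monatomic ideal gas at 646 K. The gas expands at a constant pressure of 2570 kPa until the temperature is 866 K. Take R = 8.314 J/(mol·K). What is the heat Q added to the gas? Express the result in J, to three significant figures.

Isobaric: W = nRΔT = (2.99)(8.314)(220) = 5469 J.
ΔU = nCᵥΔT with Cᵥ = 3R/2: ΔU = (2.99)(12.47)(220) = 8203 J.
Q = ΔU + W = 8203 + 5469 = 13672 J.

Q ≈ 13700 J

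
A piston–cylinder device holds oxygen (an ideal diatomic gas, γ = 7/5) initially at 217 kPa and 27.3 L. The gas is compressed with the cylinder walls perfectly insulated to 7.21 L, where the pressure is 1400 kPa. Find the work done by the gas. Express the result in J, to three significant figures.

Adiabatic: W = (P₁V₁ − P₂V₂)/(γ − 1) with γ = 7/5.
P₁V₁ = 5924 J, P₂V₂ = 10094 J.
W = (5924 − 10094) / 0.4 = -10425 J.

W ≈ -10400 J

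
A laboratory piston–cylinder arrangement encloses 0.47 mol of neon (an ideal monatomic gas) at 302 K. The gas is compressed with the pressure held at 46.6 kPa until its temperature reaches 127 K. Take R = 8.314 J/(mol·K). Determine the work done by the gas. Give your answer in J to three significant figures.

Isobaric: W = P ΔV = nR ΔT.
W = (0.47)(8.314)(127 − 302) = -683.8 J.

W ≈ -684 J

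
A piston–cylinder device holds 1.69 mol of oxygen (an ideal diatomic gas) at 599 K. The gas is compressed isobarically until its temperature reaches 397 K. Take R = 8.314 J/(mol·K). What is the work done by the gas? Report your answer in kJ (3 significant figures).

W ≈ -2.84 kJ

Isobaric: W = P ΔV = nR ΔT.
W = (1.69)(8.314)(397 − 599) = -2838 J.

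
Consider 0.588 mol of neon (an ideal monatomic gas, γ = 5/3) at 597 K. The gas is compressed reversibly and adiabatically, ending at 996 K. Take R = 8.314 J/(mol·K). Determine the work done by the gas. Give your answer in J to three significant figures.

Adiabatic ⇒ Q = 0, so W_by = −ΔU = nCᵥ(T₁ − T₂).
Cᵥ = 3R/2 = 12.47 J/(mol·K).
W = (0.588)(12.47)(597 − 996) = -2926 J.

W ≈ -2930 J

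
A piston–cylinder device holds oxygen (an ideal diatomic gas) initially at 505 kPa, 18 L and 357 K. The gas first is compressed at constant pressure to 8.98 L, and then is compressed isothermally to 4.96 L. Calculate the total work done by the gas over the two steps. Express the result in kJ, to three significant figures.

Step 1 (isobaric): W = PΔV = (505 kPa)(8.98 − 18 L) = -4555 J.
After step 1: P = 505 kPa, V = 8.98 L, T = 178.1 K.
Step 2 (isothermal): W = P₁V₁ ln(V₂/V₁) = (4535) ln(4.96/8.98) = -2692 J.
W_total = -4555 − 2692 = -7247 J.

W_total ≈ -7.25 kJ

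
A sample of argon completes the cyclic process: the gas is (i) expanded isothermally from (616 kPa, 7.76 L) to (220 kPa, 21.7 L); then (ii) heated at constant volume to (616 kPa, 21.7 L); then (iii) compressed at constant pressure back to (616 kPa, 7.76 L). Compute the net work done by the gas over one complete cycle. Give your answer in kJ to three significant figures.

W_net ≈ -3.67 kJ

Leg (i): W = PᵢVᵢ ln(V_f/Vᵢ) = (4780) ln(21.7/7.76) = 4916 J.
Leg (ii): W = 0.
Leg (iii): W = PΔV = (616)(7.76 − 21.7) = -8587 J.
W_net = 4916 − 8587 = -3671 J.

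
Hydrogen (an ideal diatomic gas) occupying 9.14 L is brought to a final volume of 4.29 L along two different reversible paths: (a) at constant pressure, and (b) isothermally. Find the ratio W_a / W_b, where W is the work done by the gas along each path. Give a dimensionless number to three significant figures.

W_a / W_b ≈ 0.702

Path (a) isobaric: W = P₁(V₂ − V₁) → W_a/(P₁V₁) = -0.5306.
Path (b) isothermal: W = P₁V₁ ln(V₂/V₁) → W_b/(P₁V₁) = -0.7564.
W_a / W_b = -0.5306 / -0.7564 = 0.7016.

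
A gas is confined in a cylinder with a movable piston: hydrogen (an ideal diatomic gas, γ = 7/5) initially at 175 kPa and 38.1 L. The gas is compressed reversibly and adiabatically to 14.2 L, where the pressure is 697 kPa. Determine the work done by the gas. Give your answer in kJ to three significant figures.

Adiabatic: W = (P₁V₁ − P₂V₂)/(γ − 1) with γ = 7/5.
P₁V₁ = 6668 J, P₂V₂ = 9897 J.
W = (6668 − 9897) / 0.4 = -8075 J.

W ≈ -8.07 kJ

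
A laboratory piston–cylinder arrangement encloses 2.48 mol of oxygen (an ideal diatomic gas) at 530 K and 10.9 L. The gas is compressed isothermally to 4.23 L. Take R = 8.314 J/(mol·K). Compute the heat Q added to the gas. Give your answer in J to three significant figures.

Q ≈ -10300 J

Isothermal ⇒ ΔU = 0, so Q = W = nRT ln(V₂/V₁).
Q = (2.48)(8.314)(530) ln(4.23/10.9) = 10928 × -0.9466 = -10344 J.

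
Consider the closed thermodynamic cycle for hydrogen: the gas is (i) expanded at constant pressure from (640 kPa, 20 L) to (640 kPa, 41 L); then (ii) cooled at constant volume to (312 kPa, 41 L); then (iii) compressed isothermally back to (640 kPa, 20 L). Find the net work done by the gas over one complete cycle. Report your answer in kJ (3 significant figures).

Leg (i): W = PΔV = (640)(41 − 20) = 13440 J.
Leg (ii): W = 0.
Leg (iii): W = PᵢVᵢ ln(V_f/Vᵢ) = (12792) ln(20/41) = -9183 J.
W_net = 13440 − 9183 = 4257 J.

W_net ≈ 4.26 kJ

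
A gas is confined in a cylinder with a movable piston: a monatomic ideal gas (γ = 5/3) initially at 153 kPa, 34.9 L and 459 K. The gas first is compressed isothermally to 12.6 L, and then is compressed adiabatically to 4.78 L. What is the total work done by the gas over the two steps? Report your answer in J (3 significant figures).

Step 1 (isothermal): W = P₁V₁ ln(V₂/V₁) = (5340) ln(12.6/34.9) = -5440 J.
After step 1: P = 423.8 kPa, V = 12.6 L, T = 459 K.
Step 2 (adiabatic): W = (P₁V₁ − P₂V₂)/(γ−1) = (5340 − 10189)/0.667 = -7274 J.
W_total = -5440 − 7274 = -12714 J.

W_total ≈ -12700 J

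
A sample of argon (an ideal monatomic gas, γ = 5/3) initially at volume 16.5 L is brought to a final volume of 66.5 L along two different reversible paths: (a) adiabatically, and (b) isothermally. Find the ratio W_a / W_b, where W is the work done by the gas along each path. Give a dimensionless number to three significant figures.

Path (a) adiabatic: W = P₁V₁(1 − (V₁/V₂)^(γ−1))/(γ−1) → W_a/(P₁V₁) = 0.9077.
Path (b) isothermal: W = P₁V₁ ln(V₂/V₁) → W_b/(P₁V₁) = 1.394.
W_a / W_b = 0.9077 / 1.394 = 0.6512.

W_a / W_b ≈ 0.651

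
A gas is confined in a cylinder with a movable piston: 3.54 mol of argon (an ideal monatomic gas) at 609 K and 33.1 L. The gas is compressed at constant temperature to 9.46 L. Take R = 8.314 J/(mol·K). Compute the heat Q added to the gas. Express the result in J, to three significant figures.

Q ≈ -22400 J

Isothermal ⇒ ΔU = 0, so Q = W = nRT ln(V₂/V₁).
Q = (3.54)(8.314)(609) ln(9.46/33.1) = 17924 × -1.252 = -22449 J.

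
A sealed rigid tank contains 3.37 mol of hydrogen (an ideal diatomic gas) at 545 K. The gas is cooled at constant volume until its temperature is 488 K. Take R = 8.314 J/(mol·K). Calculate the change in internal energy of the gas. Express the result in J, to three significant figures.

Constant volume ⇒ W = 0, so Q = ΔU = nCᵥΔT with Cᵥ = 5R/2 = 20.79 J/(mol·K).
ΔU = (3.37)(20.79)(488 − 545) = -3993 J.

ΔU ≈ -3990 J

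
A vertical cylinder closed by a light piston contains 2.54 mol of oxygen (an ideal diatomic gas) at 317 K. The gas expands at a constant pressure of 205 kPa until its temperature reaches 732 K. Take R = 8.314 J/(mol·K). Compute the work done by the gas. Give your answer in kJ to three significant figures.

W ≈ 8.76 kJ

Isobaric: W = P ΔV = nR ΔT.
W = (2.54)(8.314)(732 − 317) = 8764 J.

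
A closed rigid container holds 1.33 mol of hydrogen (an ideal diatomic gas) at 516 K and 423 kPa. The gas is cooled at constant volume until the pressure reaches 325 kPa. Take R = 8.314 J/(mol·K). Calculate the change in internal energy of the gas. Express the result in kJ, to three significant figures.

Constant volume ⇒ W = 0, so Q = ΔU = nCᵥΔT with Cᵥ = 5R/2 = 20.79 J/(mol·K).
At constant V, T₂/T₁ = P₂/P₁ ⇒ ΔT = T₁(P₂/P₁ − 1) = 516·(325/423 − 1) = -119.5 K.
ΔU = (1.33)(20.79)(-119.5) = -3305 J.

ΔU ≈ -3.30 kJ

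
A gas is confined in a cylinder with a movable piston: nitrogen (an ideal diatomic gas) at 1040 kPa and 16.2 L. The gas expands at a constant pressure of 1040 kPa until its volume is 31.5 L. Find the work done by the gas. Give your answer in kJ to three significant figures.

W ≈ 15.9 kJ

Isobaric: W = P ΔV.
W = (1040 kPa)(31.5 − 16.2 L) = (1040)(15.3) = 15912 J.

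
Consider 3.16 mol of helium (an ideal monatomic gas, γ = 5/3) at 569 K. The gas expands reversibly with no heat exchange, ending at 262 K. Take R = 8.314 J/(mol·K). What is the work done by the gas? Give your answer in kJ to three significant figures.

W ≈ 12.1 kJ

Adiabatic ⇒ Q = 0, so W_by = −ΔU = nCᵥ(T₁ − T₂).
Cᵥ = 3R/2 = 12.47 J/(mol·K).
W = (3.16)(12.47)(569 − 262) = 12098 J.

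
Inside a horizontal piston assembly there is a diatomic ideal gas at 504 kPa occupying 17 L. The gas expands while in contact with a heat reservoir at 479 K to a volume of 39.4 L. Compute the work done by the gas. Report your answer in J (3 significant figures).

Isothermal: W = nRT ln(V₂/V₁) = P₁V₁ ln(V₂/V₁).
P₁V₁ = (504 kPa)(17 L) = 8568 J.
W = 8568 × ln(39.4/17) = 8568 × 0.8406
W_by_gas = 7202 J.

W ≈ 7200 J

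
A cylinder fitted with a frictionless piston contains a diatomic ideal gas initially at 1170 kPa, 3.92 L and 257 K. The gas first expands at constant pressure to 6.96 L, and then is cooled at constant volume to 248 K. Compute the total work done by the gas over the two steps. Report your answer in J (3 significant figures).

W_total ≈ 3560 J

Step 1 (isobaric): W = PΔV = (1170 kPa)(6.96 − 3.92 L) = 3557 J.
Step 2 (isochoric): W = 0 (constant volume).
W_total = 3557 + 0 = 3557 J.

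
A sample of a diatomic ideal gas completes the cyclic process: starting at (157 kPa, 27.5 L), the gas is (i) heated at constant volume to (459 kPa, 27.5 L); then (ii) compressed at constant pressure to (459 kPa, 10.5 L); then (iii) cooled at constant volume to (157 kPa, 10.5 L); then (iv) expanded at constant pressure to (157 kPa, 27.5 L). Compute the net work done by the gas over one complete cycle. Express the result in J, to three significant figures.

W_net ≈ -5130 J

Constant-volume legs do no work.
W(ii) = (459)(10.5 − 27.5) = -7803 J; W(iv) = (157)(27.5 − 10.5) = 2669 J.
W_net = -7803 + 2669 = -5134 J (the counter-clockwise enclosed area).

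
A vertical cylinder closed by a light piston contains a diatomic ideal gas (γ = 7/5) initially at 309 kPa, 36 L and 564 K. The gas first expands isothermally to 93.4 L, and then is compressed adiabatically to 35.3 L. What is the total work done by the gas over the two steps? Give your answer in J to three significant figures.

Step 1 (isothermal): W = P₁V₁ ln(V₂/V₁) = (11124) ln(93.4/36) = 10605 J.
After step 1: P = 119.1 kPa, V = 93.4 L, T = 564 K.
Step 2 (adiabatic): W = (P₁V₁ − P₂V₂)/(γ−1) = (11124 − 16417)/0.4 = -13232 J.
W_total = 10605 − 13232 = -2627 J.

W_total ≈ -2630 J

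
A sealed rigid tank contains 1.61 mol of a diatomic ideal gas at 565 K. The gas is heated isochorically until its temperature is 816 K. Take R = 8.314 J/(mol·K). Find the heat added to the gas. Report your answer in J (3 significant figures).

Q ≈ 8400 J

Constant volume ⇒ W = 0, so Q = ΔU = nCᵥΔT with Cᵥ = 5R/2 = 20.79 J/(mol·K).
ΔU = (1.61)(20.79)(816 − 565) = 8399 J.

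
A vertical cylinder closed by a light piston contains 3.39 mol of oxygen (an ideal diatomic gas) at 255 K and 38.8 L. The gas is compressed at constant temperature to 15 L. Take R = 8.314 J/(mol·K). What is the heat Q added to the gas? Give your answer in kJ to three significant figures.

Isothermal ⇒ ΔU = 0, so Q = W = nRT ln(V₂/V₁).
Q = (3.39)(8.314)(255) ln(15/38.8) = 7187 × -0.9504 = -6830 J.

Q ≈ -6.83 kJ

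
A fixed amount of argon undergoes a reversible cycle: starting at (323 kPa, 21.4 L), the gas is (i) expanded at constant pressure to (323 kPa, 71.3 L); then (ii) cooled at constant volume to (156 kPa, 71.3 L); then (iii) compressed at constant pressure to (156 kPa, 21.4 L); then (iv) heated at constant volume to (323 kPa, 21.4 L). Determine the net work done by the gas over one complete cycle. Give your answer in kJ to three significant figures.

W_net ≈ 8.33 kJ

Constant-volume legs do no work.
W(i) = (323)(71.3 − 21.4) = 16118 J; W(iii) = (156)(21.4 − 71.3) = -7784 J.
W_net = 16118 − 7784 = 8333 J (the clockwise enclosed area).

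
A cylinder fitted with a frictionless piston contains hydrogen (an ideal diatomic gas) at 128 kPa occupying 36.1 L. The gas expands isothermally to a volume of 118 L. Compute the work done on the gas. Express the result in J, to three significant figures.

W ≈ -5470 J

Isothermal: W = nRT ln(V₂/V₁) = P₁V₁ ln(V₂/V₁).
P₁V₁ = (128 kPa)(36.1 L) = 4621 J.
W = 4621 × ln(118/36.1) = 4621 × 1.184
W_by_gas = 5473 J; work on gas = −W_by = -5473 J.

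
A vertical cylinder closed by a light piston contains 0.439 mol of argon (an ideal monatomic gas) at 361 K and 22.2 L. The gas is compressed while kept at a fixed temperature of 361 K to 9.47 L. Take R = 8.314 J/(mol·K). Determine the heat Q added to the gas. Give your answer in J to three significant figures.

Q ≈ -1120 J

Isothermal ⇒ ΔU = 0, so Q = W = nRT ln(V₂/V₁).
Q = (0.439)(8.314)(361) ln(9.47/22.2) = 1318 × -0.852 = -1123 J.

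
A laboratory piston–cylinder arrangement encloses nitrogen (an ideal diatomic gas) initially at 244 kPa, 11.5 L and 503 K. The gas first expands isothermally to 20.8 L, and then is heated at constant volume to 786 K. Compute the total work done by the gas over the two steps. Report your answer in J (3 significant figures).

W_total ≈ 1660 J

Step 1 (isothermal): W = P₁V₁ ln(V₂/V₁) = (2806) ln(20.8/11.5) = 1663 J.
Step 2 (isochoric): W = 0 (constant volume).
W_total = 1663 + 0 = 1663 J.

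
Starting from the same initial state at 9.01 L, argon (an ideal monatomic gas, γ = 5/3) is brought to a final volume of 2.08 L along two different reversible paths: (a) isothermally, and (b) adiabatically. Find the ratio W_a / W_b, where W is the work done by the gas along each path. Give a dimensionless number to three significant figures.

W_a / W_b ≈ 0.590

Path (a) isothermal: W = P₁V₁ ln(V₂/V₁) → W_a/(P₁V₁) = -1.466.
Path (b) adiabatic: W = P₁V₁(1 − (V₁/V₂)^(γ−1))/(γ−1) → W_b/(P₁V₁) = -2.486.
W_a / W_b = -1.466 / -2.486 = 0.5897.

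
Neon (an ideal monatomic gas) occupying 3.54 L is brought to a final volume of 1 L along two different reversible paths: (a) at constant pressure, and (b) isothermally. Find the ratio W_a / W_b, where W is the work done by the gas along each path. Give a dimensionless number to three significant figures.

W_a / W_b ≈ 0.568

Path (a) isobaric: W = P₁(V₂ − V₁) → W_a/(P₁V₁) = -0.7175.
Path (b) isothermal: W = P₁V₁ ln(V₂/V₁) → W_b/(P₁V₁) = -1.264.
W_a / W_b = -0.7175 / -1.264 = 0.5676.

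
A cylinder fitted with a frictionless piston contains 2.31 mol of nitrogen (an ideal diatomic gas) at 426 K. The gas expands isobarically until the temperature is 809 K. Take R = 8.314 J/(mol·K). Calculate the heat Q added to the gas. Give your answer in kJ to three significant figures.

Q ≈ 25.7 kJ

Isobaric: W = nRΔT = (2.31)(8.314)(383) = 7356 J.
ΔU = nCᵥΔT with Cᵥ = 5R/2: ΔU = (2.31)(20.79)(383) = 18389 J.
Q = ΔU + W = 18389 + 7356 = 25745 J.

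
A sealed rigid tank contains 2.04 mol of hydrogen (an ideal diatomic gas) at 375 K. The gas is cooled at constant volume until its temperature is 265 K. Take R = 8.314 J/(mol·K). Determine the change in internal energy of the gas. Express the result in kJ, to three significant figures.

Constant volume ⇒ W = 0, so Q = ΔU = nCᵥΔT with Cᵥ = 5R/2 = 20.79 J/(mol·K).
ΔU = (2.04)(20.79)(265 − 375) = -4664 J.

ΔU ≈ -4.66 kJ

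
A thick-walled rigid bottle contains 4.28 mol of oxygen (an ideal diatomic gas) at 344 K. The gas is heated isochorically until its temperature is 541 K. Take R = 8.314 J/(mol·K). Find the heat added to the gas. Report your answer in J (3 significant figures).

Q ≈ 17500 J

Constant volume ⇒ W = 0, so Q = ΔU = nCᵥΔT with Cᵥ = 5R/2 = 20.79 J/(mol·K).
ΔU = (4.28)(20.79)(541 − 344) = 17525 J.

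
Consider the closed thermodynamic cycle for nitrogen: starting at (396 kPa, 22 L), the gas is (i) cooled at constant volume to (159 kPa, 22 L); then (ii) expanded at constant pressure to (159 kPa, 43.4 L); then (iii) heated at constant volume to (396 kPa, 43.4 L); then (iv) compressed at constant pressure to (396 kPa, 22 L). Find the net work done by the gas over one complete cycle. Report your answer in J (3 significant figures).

Constant-volume legs do no work.
W(ii) = (159)(43.4 − 22) = 3403 J; W(iv) = (396)(22 − 43.4) = -8474 J.
W_net = 3403 − 8474 = -5072 J (the counter-clockwise enclosed area).

W_net ≈ -5070 J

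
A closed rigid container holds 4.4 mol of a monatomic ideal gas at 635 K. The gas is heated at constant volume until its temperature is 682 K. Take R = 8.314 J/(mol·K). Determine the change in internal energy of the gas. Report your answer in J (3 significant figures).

Constant volume ⇒ W = 0, so Q = ΔU = nCᵥΔT with Cᵥ = 3R/2 = 12.47 J/(mol·K).
ΔU = (4.4)(12.47)(682 − 635) = 2579 J.

ΔU ≈ 2580 J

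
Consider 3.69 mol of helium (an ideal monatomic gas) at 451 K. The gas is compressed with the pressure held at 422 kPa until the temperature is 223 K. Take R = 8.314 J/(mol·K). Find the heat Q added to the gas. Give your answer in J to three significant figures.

Q ≈ -17500 J

Isobaric: W = nRΔT = (3.69)(8.314)(-228) = -6995 J.
ΔU = nCᵥΔT with Cᵥ = 3R/2: ΔU = (3.69)(12.47)(-228) = -10492 J.
Q = ΔU + W = -10492 − 6995 = -17487 J.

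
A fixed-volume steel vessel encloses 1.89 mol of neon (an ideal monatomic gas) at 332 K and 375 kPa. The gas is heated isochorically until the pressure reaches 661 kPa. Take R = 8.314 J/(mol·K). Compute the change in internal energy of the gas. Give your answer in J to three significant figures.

Constant volume ⇒ W = 0, so Q = ΔU = nCᵥΔT with Cᵥ = 3R/2 = 12.47 J/(mol·K).
At constant V, T₂/T₁ = P₂/P₁ ⇒ ΔT = T₁(P₂/P₁ − 1) = 332·(661/375 − 1) = 253.2 K.
ΔU = (1.89)(12.47)(253.2) = 5968 J.

ΔU ≈ 5970 J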